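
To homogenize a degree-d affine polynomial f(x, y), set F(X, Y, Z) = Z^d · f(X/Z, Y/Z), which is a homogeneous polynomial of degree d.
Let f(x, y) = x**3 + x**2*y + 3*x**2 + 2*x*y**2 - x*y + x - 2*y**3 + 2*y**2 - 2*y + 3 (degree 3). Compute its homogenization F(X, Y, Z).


F(X, Y, Z) = X**3 + X**2*Y + 3*X**2*Z + 2*X*Y**2 - X*Y*Z + X*Z**2 - 2*Y**3 + 2*Y**2*Z - 2*Y*Z**2 + 3*Z**3

deg(f) = 3.
Substitute x = X/Z, y = Y/Z into f, then multiply by Z^3.
  monomial 1·x^3·y^0 ↦ 1·X^3·Y^0·Z^0.
  monomial 1·x^2·y^1 ↦ 1·X^2·Y^1·Z^0.
  monomial 3·x^2·y^0 ↦ 3·X^2·Y^0·Z^1.
  monomial 2·x^1·y^2 ↦ 2·X^1·Y^2·Z^0.
  monomial -1·x^1·y^1 ↦ -1·X^1·Y^1·Z^1.
  monomial 1·x^1·y^0 ↦ 1·X^1·Y^0·Z^2.
  monomial -2·x^0·y^3 ↦ -2·X^0·Y^3·Z^0.
  monomial 2·x^0·y^2 ↦ 2·X^0·Y^2·Z^1.
  monomial -2·x^0·y^1 ↦ -2·X^0·Y^1·Z^2.
  monomial 3·x^0·y^0 ↦ 3·X^0·Y^0·Z^3.
Collecting: F(X, Y, Z) = X**3 + X**2*Y + 3*X**2*Z + 2*X*Y**2 - X*Y*Z + X*Z**2 - 2*Y**3 + 2*Y**2*Z - 2*Y*Z**2 + 3*Z**3.


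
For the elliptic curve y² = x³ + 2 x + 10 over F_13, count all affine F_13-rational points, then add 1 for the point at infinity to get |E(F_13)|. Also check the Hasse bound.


Affine points = {(0, 6), (0, 7), (1, 0), (2, 3), (2, 10), (3, 2), (3, 11), (4, 2), (4, 11), (6, 2), (6, 11), (7, 4), (7, 9), (9, 4), (9, 9), (10, 4), (10, 9)}; affine count = 17; |E(F_13)| = 18.

Discriminant check: Δ ∝ 4a³ + 27b² = 4·2³ + 27·10² = 4·8 + 27·100 ≡ 2 (mod 13). Nonzero ⇒ E is nonsingular.
For each x ∈ F_13, compute rhs = x³ + 2·x + 10 mod 13, then count y ∈ F_13 with y² ≡ rhs.
  x = 0: rhs = 10, matching y values: 6, 7 (2 points).
  x = 1: rhs = 0, matching y values: 0 (1 points).
  x = 2: rhs = 9, matching y values: 3, 10 (2 points).
  x = 3: rhs = 4, matching y values: 2, 11 (2 points).
  x = 4: rhs = 4, matching y values: 2, 11 (2 points).
  x = 5: rhs = 2, matching y values: none (0 points).
  x = 6: rhs = 4, matching y values: 2, 11 (2 points).
  x = 7: rhs = 3, matching y values: 4, 9 (2 points).
  x = 8: rhs = 5, matching y values: none (0 points).
  x = 9: rhs = 3, matching y values: 4, 9 (2 points).
  x = 10: rhs = 3, matching y values: 4, 9 (2 points).
  x = 11: rhs = 11, matching y values: none (0 points).
  x = 12: rhs = 7, matching y values: none (0 points).
Total affine count: 17.
Full point count |E(F_13)| = 17 + 1 = 18.
Hasse bound: |18 − (13+1)| = |4| = 4 ≤ 2√13 ≈ 7.2111 ✓.


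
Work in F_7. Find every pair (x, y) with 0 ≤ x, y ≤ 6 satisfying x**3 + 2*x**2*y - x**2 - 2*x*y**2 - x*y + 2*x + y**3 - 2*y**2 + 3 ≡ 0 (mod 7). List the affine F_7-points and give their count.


Affine F_7-points: {(0, 4), (0, 6), (1, 5), (2, 2), (3, 1), (5, 1), (6, 3)}; count = 7.

For each of the 49 pairs (x, y) ∈ F_7², evaluate f(x, y) mod 7. Record the zeros.
  x = 0: [0↦3, 1↦2, 2↦3, 3↦5, 4↦0, 5↦1, 6↦0]  zeros at y ∈ {4, 6}
  x = 1: [0↦5, 1↦3, 2↦6, 3↦6, 4↦2, 5↦0, 6↦6]  zeros at y ∈ {5}
  x = 2: [0↦4, 1↦5, 2↦0, 3↦2, 4↦3, 5↦2, 6↦5]  zeros at y ∈ {2}
  x = 3: [0↦6, 1↦0, 2↦5, 3↦6, 4↦2, 5↦6, 6↦3]  zeros at y ∈ {1}
  x = 4: [0↦3, 1↦1, 2↦6, 3↦3, 4↦5, 5↦4, 6↦6]  zeros at y ∈ ∅
  x = 5: [0↦1, 1↦0, 2↦2, 3↦6, 4↦4, 5↦2, 6↦6]  zeros at y ∈ {1}
  x = 6: [0↦6, 1↦3, 2↦6, 3↦0, 4↦5, 5↦6, 6↦2]  zeros at y ∈ {3}
Collecting zeros: affine points = {(0, 4), (0, 6), (1, 5), (2, 2), (3, 1), (5, 1), (6, 3)}.
Total count |C(F_7)_aff| = 7.


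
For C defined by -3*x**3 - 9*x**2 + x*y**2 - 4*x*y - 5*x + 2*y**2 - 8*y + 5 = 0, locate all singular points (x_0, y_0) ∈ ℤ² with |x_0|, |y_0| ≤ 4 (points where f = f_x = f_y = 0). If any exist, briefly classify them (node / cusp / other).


Singular points: {(-1, 2)}; classification: cusp.

Compute partial derivatives:
  f_x = -9*x**2 - 18*x + y**2 - 4*y - 5.
  f_y = 2*x*y - 4*x + 4*y - 8.
Scan x_0 ∈ {−4, ..., 4}. For each x_0, f_y(x_0, y) is a polynomial in y; find its integer roots y ∈ {−4, ..., 4}, then test f_x and f at those candidates.
  x = -4: f_y(-4, y) = 8 - 4*y; vanishes at y ∈ {2}. (-4, 2): f_x = -81 ≠ 0.
  x = -3: f_y(-3, y) = 4 - 2*y; vanishes at y ∈ {2}. (-3, 2): f_x = -36 ≠ 0.
  x = -2: f_y(-2, y) = 0; vanishes at y ∈ {-4, -3, -2, -1, 0, 1, 2, 3, 4}. (-2, -4): f_x = 27 ≠ 0; (-2, -3): f_x = 16 ≠ 0; (-2, -2): f_x = 7 ≠ 0; (-2, -1): f_x = 0 but f = 3 ≠ 0; (-2, 0): f_x = -5 ≠ 0; (-2, 1): f_x = -8 ≠ 0; (-2, 2): f_x = -9 ≠ 0; (-2, 3): f_x = -8 ≠ 0; (-2, 4): f_x = -5 ≠ 0.
  x = -1: f_y(-1, y) = 2*y - 4; vanishes at y ∈ {2}. (-1, 2): f_x = 0, f = 0 — SINGULAR.
  x = 0: f_y(0, y) = 4*y - 8; vanishes at y ∈ {2}. (0, 2): f_x = -9 ≠ 0.
  x = 1: f_y(1, y) = 6*y - 12; vanishes at y ∈ {2}. (1, 2): f_x = -36 ≠ 0.
  x = 2: f_y(2, y) = 8*y - 16; vanishes at y ∈ {2}. (2, 2): f_x = -81 ≠ 0.
  x = 3: f_y(3, y) = 10*y - 20; vanishes at y ∈ {2}. (3, 2): f_x = -144 ≠ 0.
  x = 4: f_y(4, y) = 12*y - 24; vanishes at y ∈ {2}. (4, 2): f_x = -225 ≠ 0.
Only singular point on the grid: (-1, 2).
Classify: substitute x = -1 + u, y = 2 + v and expand: f = -3*u**3 + u*v**2 + v**2.
No constant or linear terms (consistent with a singular point). Quadratic part: v**2. Cubic part: -3*u**3 + u*v**2.
The quadratic part v**2 is a perfect square, so there is a single (double) tangent line v = 0, i.e. y = 2. Restricting the cubic part to that line (v = 0) leaves -3*u**3 ≠ 0, so f is not divisible by v and the branch is v² ≈ 3*u**3 to lowest order — this is a cusp.
Classification: cusp.


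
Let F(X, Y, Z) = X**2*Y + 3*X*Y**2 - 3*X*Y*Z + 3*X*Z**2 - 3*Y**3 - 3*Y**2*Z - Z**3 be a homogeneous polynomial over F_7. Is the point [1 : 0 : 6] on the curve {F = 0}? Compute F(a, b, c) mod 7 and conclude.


F(1,0,6) ≡ 4 (mod 7); P is NOT on the curve.

Evaluate F(1, 0, 6) term-by-term (mod 7).
  X**2*Y ↦ 1·1·0·1 = 0
  3*X*Y**2 ↦ 3·1·0·1 = 0
  -3*X*Y*Z ↦ -3·1·0·6 = 0
  3*X*Z**2 ↦ 3·1·1·36 = 108
  -3*Y**3 ↦ -3·1·0·1 = 0
  -3*Y**2*Z ↦ -3·1·0·6 = 0
  -Z**3 ↦ -1·1·1·216 = -216
Sum: F(1, 0, 6) = (0) + (0) + (0) + (108) + (0) + (0) + (-216) = -108.
Reducing mod 7: -108 ≡ 4 (mod 7).
Since F(a, b, c) ≡ 4 ≠ 0 (mod 7), P does NOT lie on the curve.


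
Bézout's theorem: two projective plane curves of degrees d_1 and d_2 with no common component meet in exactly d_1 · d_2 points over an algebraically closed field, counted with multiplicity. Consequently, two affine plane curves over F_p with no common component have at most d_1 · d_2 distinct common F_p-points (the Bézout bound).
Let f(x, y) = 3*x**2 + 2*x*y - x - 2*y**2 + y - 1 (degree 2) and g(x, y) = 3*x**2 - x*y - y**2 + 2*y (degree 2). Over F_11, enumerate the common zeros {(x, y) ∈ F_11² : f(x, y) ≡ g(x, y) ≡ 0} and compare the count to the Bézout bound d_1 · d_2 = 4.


Common zeros: {(8, 2), (9, 6), (9, 9)}; count = 3; Bézout bound = 4.

deg(f) = 2, deg(g) = 2, so Bézout bound = 4.
Scan x ∈ F_11. For each x, list the y ∈ F_11 with f(x, y) ≡ 0 and those with g(x, y) ≡ 0 (mod 11); the common zeros in that column are the intersection.
  x = 0: f ≡ 0 at y ∈ {8, 9}; g ≡ 0 at y ∈ {0, 2}; common: ∅.
  x = 1: f ≡ 0 at y ∈ ∅; g ≡ 0 at y ∈ ∅; common: ∅.
  x = 2: f ≡ 0 at y ∈ {2, 6}; g ≡ 0 at y ∈ {1, 10}; common: ∅.
  x = 3: f ≡ 0 at y ∈ ∅; g ≡ 0 at y ∈ ∅; common: ∅.
  x = 4: f ≡ 0 at y ∈ ∅; g ≡ 0 at y ∈ {3, 6}; common: ∅.
  x = 5: f ≡ 0 at y ∈ ∅; g ≡ 0 at y ∈ {9, 10}; common: ∅.
  x = 6: f ≡ 0 at y ∈ {4, 8}; g ≡ 0 at y ∈ ∅; common: ∅.
  x = 7: f ≡ 0 at y ∈ ∅; g ≡ 0 at y ∈ ∅; common: ∅.
  x = 8: f ≡ 0 at y ∈ {1, 2}; g ≡ 0 at y ∈ {2, 3}; common: {2}.
  x = 9: f ≡ 0 at y ∈ {6, 9}; g ≡ 0 at y ∈ {6, 9}; common: {6, 9}.
  x = 10: f ≡ 0 at y ∈ {1, 4}; g ≡ 0 at y ∈ ∅; common: ∅.
Collecting: common zeros = {(8, 2), (9, 6), (9, 9)}, so the count is 3.
Comparison with the Bézout bound: 3 ≤ 4 = deg(f)·deg(g), as expected for curves with no common component (the affine F_11-count falls short of the bound because intersections may lie at infinity, over extension fields, or carry multiplicity).


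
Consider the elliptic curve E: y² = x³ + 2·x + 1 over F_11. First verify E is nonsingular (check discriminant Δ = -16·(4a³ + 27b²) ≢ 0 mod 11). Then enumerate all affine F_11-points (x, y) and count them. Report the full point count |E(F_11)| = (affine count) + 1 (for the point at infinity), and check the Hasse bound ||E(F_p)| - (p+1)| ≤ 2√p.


Affine points = {(0, 1), (0, 10), (1, 2), (1, 9), (3, 1), (3, 10), (5, 2), (5, 9), (6, 3), (6, 8), (8, 1), (8, 10), (9, 0), (10, 3), (10, 8)}; affine count = 15; |E(F_11)| = 16.

Discriminant check: Δ ∝ 4a³ + 27b² = 4·2³ + 27·1² = 4·8 + 27·1 ≡ 4 (mod 11). Nonzero ⇒ E is nonsingular.
For each x ∈ F_11, compute rhs = x³ + 2·x + 1 mod 11, then count y ∈ F_11 with y² ≡ rhs.
  x = 0: rhs = 1, matching y values: 1, 10 (2 points).
  x = 1: rhs = 4, matching y values: 2, 9 (2 points).
  x = 2: rhs = 2, matching y values: none (0 points).
  x = 3: rhs = 1, matching y values: 1, 10 (2 points).
  x = 4: rhs = 7, matching y values: none (0 points).
  x = 5: rhs = 4, matching y values: 2, 9 (2 points).
  x = 6: rhs = 9, matching y values: 3, 8 (2 points).
  x = 7: rhs = 6, matching y values: none (0 points).
  x = 8: rhs = 1, matching y values: 1, 10 (2 points).
  x = 9: rhs = 0, matching y values: 0 (1 points).
  x = 10: rhs = 9, matching y values: 3, 8 (2 points).
Total affine count: 15.
Full point count |E(F_11)| = 15 + 1 = 16.
Hasse bound: |16 − (11+1)| = |4| = 4 ≤ 2√11 ≈ 6.6332 ✓.


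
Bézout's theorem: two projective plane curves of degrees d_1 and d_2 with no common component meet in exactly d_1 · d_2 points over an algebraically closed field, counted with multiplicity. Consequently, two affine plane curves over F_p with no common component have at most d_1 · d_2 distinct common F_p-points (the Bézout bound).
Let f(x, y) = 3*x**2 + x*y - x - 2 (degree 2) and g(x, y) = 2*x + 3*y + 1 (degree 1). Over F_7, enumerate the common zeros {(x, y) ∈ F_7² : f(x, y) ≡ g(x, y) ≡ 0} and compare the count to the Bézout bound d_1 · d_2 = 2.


Common zeros: {(2, 3)}; count = 1; Bézout bound = 2.

deg(f) = 2, deg(g) = 1, so Bézout bound = 2.
Scan x ∈ F_7. For each x, list the y ∈ F_7 with f(x, y) ≡ 0 and those with g(x, y) ≡ 0 (mod 7); the common zeros in that column are the intersection.
  x = 0: f ≡ 0 at y ∈ ∅; g ≡ 0 at y ∈ {2}; common: ∅.
  x = 1: f ≡ 0 at y ∈ {0}; g ≡ 0 at y ∈ {6}; common: ∅.
  x = 2: f ≡ 0 at y ∈ {3}; g ≡ 0 at y ∈ {3}; common: {3}.
  x = 3: f ≡ 0 at y ∈ {2}; g ≡ 0 at y ∈ {0}; common: ∅.
  x = 4: f ≡ 0 at y ∈ {0}; g ≡ 0 at y ∈ {4}; common: ∅.
  x = 5: f ≡ 0 at y ∈ {6}; g ≡ 0 at y ∈ {1}; common: ∅.
  x = 6: f ≡ 0 at y ∈ {2}; g ≡ 0 at y ∈ {5}; common: ∅.
Collecting: common zeros = {(2, 3)}, so the count is 1.
Comparison with the Bézout bound: 1 ≤ 2 = deg(f)·deg(g), as expected for curves with no common component (the affine F_7-count falls short of the bound because intersections may lie at infinity, over extension fields, or carry multiplicity).


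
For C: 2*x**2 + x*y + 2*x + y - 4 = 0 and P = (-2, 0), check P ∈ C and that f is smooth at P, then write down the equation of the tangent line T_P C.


Tangent line at P: -6*x - y - 12 = 0.

Step 1: f(-2, 0) = 0, so P lies on C.
Step 2: partial derivatives
  f_x(x, y) = 4*x + y + 2, f_y(x, y) = x + 1.
  f_x(P) = -6, f_y(P) = -1 (gradient nonzero, so P is smooth).
Step 3: tangent line at P: -6·(x − -2) + -1·(y − 0) = 0.
Expanding: -6*x - y - 12 = 0.


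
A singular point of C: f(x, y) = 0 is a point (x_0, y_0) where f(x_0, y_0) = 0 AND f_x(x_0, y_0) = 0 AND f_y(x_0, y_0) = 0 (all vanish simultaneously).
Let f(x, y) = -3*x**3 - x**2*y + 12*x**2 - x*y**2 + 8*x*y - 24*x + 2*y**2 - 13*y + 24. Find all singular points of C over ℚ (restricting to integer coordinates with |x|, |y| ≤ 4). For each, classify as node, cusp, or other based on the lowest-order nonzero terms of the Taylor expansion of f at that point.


Singular points: {(1, 3)}; classification: cusp.

Compute partial derivatives:
  f_x = -9*x**2 - 2*x*y + 24*x - y**2 + 8*y - 24.
  f_y = -x**2 - 2*x*y + 8*x + 4*y - 13.
Scan x_0 ∈ {−4, ..., 4}. For each x_0, f_y(x_0, y) is a polynomial in y; find its integer roots y ∈ {−4, ..., 4}, then test f_x and f at those candidates.
  x = -4: f_y(-4, y) = 12*y - 61; no integer root y with |y| ≤ 4.
  x = -3: f_y(-3, y) = 10*y - 46; no integer root y with |y| ≤ 4.
  x = -2: f_y(-2, y) = 8*y - 33; no integer root y with |y| ≤ 4.
  x = -1: f_y(-1, y) = 6*y - 22; no integer root y with |y| ≤ 4.
  x = 0: f_y(0, y) = 4*y - 13; no integer root y with |y| ≤ 4.
  x = 1: f_y(1, y) = 2*y - 6; vanishes at y ∈ {3}. (1, 3): f_x = 0, f = 0 — SINGULAR.
  x = 2: f_y(2, y) = -1; no integer root y with |y| ≤ 4.
  x = 3: f_y(3, y) = 2 - 2*y; vanishes at y ∈ {1}. (3, 1): f_x = -32 ≠ 0.
  x = 4: f_y(4, y) = 3 - 4*y; no integer root y with |y| ≤ 4.
Only singular point on the grid: (1, 3).
Classify: substitute x = 1 + u, y = 3 + v and expand: f = -3*u**3 - u**2*v - u*v**2 + v**2.
No constant or linear terms (consistent with a singular point). Quadratic part: v**2. Cubic part: -3*u**3 - u**2*v - u*v**2.
The quadratic part v**2 is a perfect square, so there is a single (double) tangent line v = 0, i.e. y = 3. Restricting the cubic part to that line (v = 0) leaves -3*u**3 ≠ 0, so f is not divisible by v and the branch is v² ≈ 3*u**3 to lowest order — this is a cusp.
Classification: cusp.


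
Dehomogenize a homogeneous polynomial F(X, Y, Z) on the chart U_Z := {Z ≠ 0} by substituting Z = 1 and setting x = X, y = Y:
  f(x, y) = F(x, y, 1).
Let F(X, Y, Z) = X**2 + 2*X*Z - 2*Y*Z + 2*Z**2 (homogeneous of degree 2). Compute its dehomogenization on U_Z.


f(x, y) = x**2 + 2*x - 2*y + 2

On U_Z we set Z = 1. Each monomial c·X^i·Y^j·Z^k in F becomes c·x^i·y^j·1^k = c·x^i·y^j.
Substituting Z = 1: F(X, Y, 1) = x**2 + 2*x - 2*y + 2.
Note: deg(f) ≤ deg(F) = 2; strict inequality happens when F is divisible by Z (lost terms).


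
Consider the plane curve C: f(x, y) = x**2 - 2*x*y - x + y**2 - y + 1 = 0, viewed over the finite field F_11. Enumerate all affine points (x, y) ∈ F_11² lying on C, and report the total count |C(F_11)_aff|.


Affine F_11-points: {(1, 5), (1, 9), (5, 1), (5, 10), (6, 6), (6, 7), (7, 6), (7, 9), (9, 1), (9, 7), (10, 5)}; count = 11.

For each of the 121 pairs (x, y) ∈ F_11², evaluate f(x, y) mod 11. Record the zeros.
  x = 0: [0↦1, 1↦1, 2↦3, 3↦7, 4↦2, 5↦10, 6↦9, 7↦10, 8↦2, 9↦7, 10↦3]  zeros at y ∈ ∅
  x = 1: [0↦1, 1↦10, 2↦10, 3↦1, 4↦5, 5↦0, 6↦8, 7↦7, 8↦8, 9↦0, 10↦5]  zeros at y ∈ {5, 9}
  x = 2: [0↦3, 1↦10, 2↦8, 3↦8, 4↦10, 5↦3, 6↦9, 7↦6, 8↦5, 9↦6, 10↦9]  zeros at y ∈ ∅
  x = 3: [0↦7, 1↦1, 2↦8, 3↦6, 4↦6, 5↦8, 6↦1, 7↦7, 8↦4, 9↦3, 10↦4]  zeros at y ∈ ∅
  x = 4: [0↦2, 1↦5, 2↦10, 3↦6, 4↦4, 5↦4, 6↦6, 7↦10, 8↦5, 9↦2, 10↦1]  zeros at y ∈ ∅
  x = 5: [0↦10, 1↦0, 2↦3, 3↦8, 4↦4, 5↦2, 6↦2, 7↦4, 8↦8, 9↦3, 10↦0]  zeros at y ∈ {1, 10}
  x = 6: [0↦9, 1↦8, 2↦9, 3↦1, 4↦6, 5↦2, 6↦0, 7↦0, 8↦2, 9↦6, 10↦1]  zeros at y ∈ {6, 7}
  x = 7: [0↦10, 1↦7, 2↦6, 3↦7, 4↦10, 5↦4, 6↦0, 7↦9, 8↦9, 9↦0, 10↦4]  zeros at y ∈ {6, 9}
  x = 8: [0↦2, 1↦8, 2↦5, 3↦4, 4↦5, 5↦8, 6↦2, 7↦9, 8↦7, 9↦7, 10↦9]  zeros at y ∈ ∅
  x = 9: [0↦7, 1↦0, 2↦6, 3↦3, 4↦2, 5↦3, 6↦6, 7↦0, 8↦7, 9↦5, 10↦5]  zeros at y ∈ {1, 7}
  x = 10: [0↦3, 1↦5, 2↦9, 3↦4, 4↦1, 5↦0, 6↦1, 7↦4, 8↦9, 9↦5, 10↦3]  zeros at y ∈ {5}
Collecting zeros: affine points = {(1, 5), (1, 9), (5, 1), (5, 10), (6, 6), (6, 7), (7, 6), (7, 9), (9, 1), (9, 7), (10, 5)}.
Total count |C(F_11)_aff| = 11.


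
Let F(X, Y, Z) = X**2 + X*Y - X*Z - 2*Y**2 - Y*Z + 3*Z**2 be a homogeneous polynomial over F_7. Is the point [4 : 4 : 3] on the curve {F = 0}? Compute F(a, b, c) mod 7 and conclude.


F(4,4,3) ≡ 3 (mod 7); P is NOT on the curve.

Evaluate F(4, 4, 3) term-by-term (mod 7).
  X**2 ↦ 1·16·1·1 = 16
  X*Y ↦ 1·4·4·1 = 16
  -X*Z ↦ -1·4·1·3 = -12
  -2*Y**2 ↦ -2·1·16·1 = -32
  -Y*Z ↦ -1·1·4·3 = -12
  3*Z**2 ↦ 3·1·1·9 = 27
Sum: F(4, 4, 3) = (16) + (16) + (-12) + (-32) + (-12) + (27) = 3.
Reducing mod 7: 3 ≡ 3 (mod 7).
Since F(a, b, c) ≡ 3 ≠ 0 (mod 7), P does NOT lie on the curve.


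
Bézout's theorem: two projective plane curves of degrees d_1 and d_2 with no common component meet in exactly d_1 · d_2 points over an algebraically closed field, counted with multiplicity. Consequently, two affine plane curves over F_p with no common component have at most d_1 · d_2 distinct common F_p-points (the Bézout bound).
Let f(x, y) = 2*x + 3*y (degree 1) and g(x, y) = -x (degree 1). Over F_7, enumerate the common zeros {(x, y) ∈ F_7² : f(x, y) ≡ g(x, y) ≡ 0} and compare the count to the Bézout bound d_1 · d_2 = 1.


Common zeros: {(0, 0)}; count = 1; Bézout bound = 1.

deg(f) = 1, deg(g) = 1, so Bézout bound = 1.
Scan x ∈ F_7. For each x, list the y ∈ F_7 with f(x, y) ≡ 0 and those with g(x, y) ≡ 0 (mod 7); the common zeros in that column are the intersection.
  x = 0: f ≡ 0 at y ∈ {0}; g ≡ 0 at y ∈ {0, 1, 2, 3, 4, 5, 6}; common: {0}.
  x = 1: f ≡ 0 at y ∈ {4}; g ≡ 0 at y ∈ ∅; common: ∅.
  x = 2: f ≡ 0 at y ∈ {1}; g ≡ 0 at y ∈ ∅; common: ∅.
  x = 3: f ≡ 0 at y ∈ {5}; g ≡ 0 at y ∈ ∅; common: ∅.
  x = 4: f ≡ 0 at y ∈ {2}; g ≡ 0 at y ∈ ∅; common: ∅.
  x = 5: f ≡ 0 at y ∈ {6}; g ≡ 0 at y ∈ ∅; common: ∅.
  x = 6: f ≡ 0 at y ∈ {3}; g ≡ 0 at y ∈ ∅; common: ∅.
Collecting: common zeros = {(0, 0)}, so the count is 1.
Comparison with the Bézout bound: 1 ≤ 1 = deg(f)·deg(g), as expected for curves with no common component (the bound is attained).


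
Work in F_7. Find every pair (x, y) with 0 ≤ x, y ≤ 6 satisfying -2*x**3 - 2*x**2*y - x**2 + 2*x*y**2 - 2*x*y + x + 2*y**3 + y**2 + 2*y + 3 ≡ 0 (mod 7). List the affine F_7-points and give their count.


Affine F_7-points: {(0, 6), (3, 1), (4, 2), (6, 5)}; count = 4.

For each of the 49 pairs (x, y) ∈ F_7², evaluate f(x, y) mod 7. Record the zeros.
  x = 0: [0↦3, 1↦1, 2↦6, 3↦2, 4↦1, 5↦1, 6↦0]  zeros at y ∈ {6}
  x = 1: [0↦1, 1↦4, 2↦4, 3↦6, 4↦1, 5↦1, 6↦4]  zeros at y ∈ ∅
  x = 2: [0↦6, 1↦3, 2↦1, 3↦5, 4↦6, 5↦2, 6↦5]  zeros at y ∈ ∅
  x = 3: [0↦6, 1↦0, 2↦6, 3↦1, 4↦4, 5↦6, 6↦5]  zeros at y ∈ {1}
  x = 4: [0↦3, 1↦4, 2↦0, 3↦3, 4↦4, 5↦1, 6↦6]  zeros at y ∈ {2}
  x = 5: [0↦6, 1↦3, 2↦6, 3↦6, 4↦1, 5↦3, 6↦3]  zeros at y ∈ ∅
  x = 6: [0↦3, 1↦6, 2↦5, 3↦5, 4↦4, 5↦0, 6↦5]  zeros at y ∈ {5}
Collecting zeros: affine points = {(0, 6), (3, 1), (4, 2), (6, 5)}.
Total count |C(F_7)_aff| = 4.


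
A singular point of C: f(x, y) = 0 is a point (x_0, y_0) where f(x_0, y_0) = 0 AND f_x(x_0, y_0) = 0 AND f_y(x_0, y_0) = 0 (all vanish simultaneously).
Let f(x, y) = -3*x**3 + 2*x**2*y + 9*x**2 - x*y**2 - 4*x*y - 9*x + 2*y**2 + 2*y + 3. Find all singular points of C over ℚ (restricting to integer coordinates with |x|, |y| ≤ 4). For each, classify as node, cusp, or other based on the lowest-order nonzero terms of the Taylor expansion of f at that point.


Singular points: {(1, 0)}; classification: cusp.

Compute partial derivatives:
  f_x = -9*x**2 + 4*x*y + 18*x - y**2 - 4*y - 9.
  f_y = 2*x**2 - 2*x*y - 4*x + 4*y + 2.
Scan x_0 ∈ {−4, ..., 4}. For each x_0, f_y(x_0, y) is a polynomial in y; find its integer roots y ∈ {−4, ..., 4}, then test f_x and f at those candidates.
  x = -4: f_y(-4, y) = 12*y + 50; no integer root y with |y| ≤ 4.
  x = -3: f_y(-3, y) = 10*y + 32; no integer root y with |y| ≤ 4.
  x = -2: f_y(-2, y) = 8*y + 18; no integer root y with |y| ≤ 4.
  x = -1: f_y(-1, y) = 6*y + 8; no integer root y with |y| ≤ 4.
  x = 0: f_y(0, y) = 4*y + 2; no integer root y with |y| ≤ 4.
  x = 1: f_y(1, y) = 2*y; vanishes at y ∈ {0}. (1, 0): f_x = 0, f = 0 — SINGULAR.
  x = 2: f_y(2, y) = 2; no integer root y with |y| ≤ 4.
  x = 3: f_y(3, y) = 8 - 2*y; vanishes at y ∈ {4}. (3, 4): f_x = -20 ≠ 0.
  x = 4: f_y(4, y) = 18 - 4*y; no integer root y with |y| ≤ 4.
Only singular point on the grid: (1, 0).
Classify: substitute x = 1 + u, y = 0 + v and expand: f = -3*u**3 + 2*u**2*v - u*v**2 + v**2.
No constant or linear terms (consistent with a singular point). Quadratic part: v**2. Cubic part: -3*u**3 + 2*u**2*v - u*v**2.
The quadratic part v**2 is a perfect square, so there is a single (double) tangent line v = 0, i.e. y = 0. Restricting the cubic part to that line (v = 0) leaves -3*u**3 ≠ 0, so f is not divisible by v and the branch is v² ≈ 3*u**3 to lowest order — this is a cusp.
Classification: cusp.


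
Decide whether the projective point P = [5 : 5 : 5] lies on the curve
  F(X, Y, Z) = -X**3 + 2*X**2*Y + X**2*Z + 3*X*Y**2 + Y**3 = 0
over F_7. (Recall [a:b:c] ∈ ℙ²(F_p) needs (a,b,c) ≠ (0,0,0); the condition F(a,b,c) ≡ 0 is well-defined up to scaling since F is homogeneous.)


F(5,5,5) ≡ 1 (mod 7); P is NOT on the curve.

Evaluate F(5, 5, 5) term-by-term (mod 7).
  -X**3 ↦ -1·125·1·1 = -125
  2*X**2*Y ↦ 2·25·5·1 = 250
  X**2*Z ↦ 1·25·1·5 = 125
  3*X*Y**2 ↦ 3·5·25·1 = 375
  Y**3 ↦ 1·1·125·1 = 125
Sum: F(5, 5, 5) = (-125) + (250) + (125) + (375) + (125) = 750.
Reducing mod 7: 750 ≡ 1 (mod 7).
Since F(a, b, c) ≡ 1 ≠ 0 (mod 7), P does NOT lie on the curve.


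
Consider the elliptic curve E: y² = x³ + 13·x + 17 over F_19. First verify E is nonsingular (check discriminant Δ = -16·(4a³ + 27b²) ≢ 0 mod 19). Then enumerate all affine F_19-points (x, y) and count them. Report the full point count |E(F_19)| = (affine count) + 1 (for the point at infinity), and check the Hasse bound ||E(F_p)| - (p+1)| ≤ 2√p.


Affine points = {(0, 6), (0, 13), (3, 8), (3, 11), (4, 0), (5, 6), (5, 13), (6, 8), (6, 11), (8, 5), (8, 14), (10, 8), (10, 11), (11, 3), (11, 16), (12, 1), (12, 18), (14, 6), (14, 13)}; affine count = 19; |E(F_19)| = 20.

Discriminant check: Δ ∝ 4a³ + 27b² = 4·13³ + 27·17² = 4·2197 + 27·289 ≡ 4 (mod 19). Nonzero ⇒ E is nonsingular.
For each x ∈ F_19, compute rhs = x³ + 13·x + 17 mod 19, then count y ∈ F_19 with y² ≡ rhs.
  x = 0: rhs = 17, matching y values: 6, 13 (2 points).
  x = 1: rhs = 12, matching y values: none (0 points).
  x = 2: rhs = 13, matching y values: none (0 points).
  x = 3: rhs = 7, matching y values: 8, 11 (2 points).
  x = 4: rhs = 0, matching y values: 0 (1 points).
  x = 5: rhs = 17, matching y values: 6, 13 (2 points).
  x = 6: rhs = 7, matching y values: 8, 11 (2 points).
  x = 7: rhs = 14, matching y values: none (0 points).
  x = 8: rhs = 6, matching y values: 5, 14 (2 points).
  x = 9: rhs = 8, matching y values: none (0 points).
  x = 10: rhs = 7, matching y values: 8, 11 (2 points).
  x = 11: rhs = 9, matching y values: 3, 16 (2 points).
  x = 12: rhs = 1, matching y values: 1, 18 (2 points).
  x = 13: rhs = 8, matching y values: none (0 points).
  x = 14: rhs = 17, matching y values: 6, 13 (2 points).
  x = 15: rhs = 15, matching y values: none (0 points).
  x = 16: rhs = 8, matching y values: none (0 points).
  x = 17: rhs = 2, matching y values: none (0 points).
  x = 18: rhs = 3, matching y values: none (0 points).
Total affine count: 19.
Full point count |E(F_19)| = 19 + 1 = 20.
Hasse bound: |20 − (19+1)| = |0| = 0 ≤ 2√19 ≈ 8.7178 ✓.


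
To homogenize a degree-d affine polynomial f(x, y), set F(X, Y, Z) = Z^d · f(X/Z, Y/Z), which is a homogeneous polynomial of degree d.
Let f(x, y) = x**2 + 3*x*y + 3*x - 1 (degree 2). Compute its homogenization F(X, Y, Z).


F(X, Y, Z) = X**2 + 3*X*Y + 3*X*Z - Z**2

deg(f) = 2.
Substitute x = X/Z, y = Y/Z into f, then multiply by Z^2.
  monomial 1·x^2·y^0 ↦ 1·X^2·Y^0·Z^0.
  monomial 3·x^1·y^1 ↦ 3·X^1·Y^1·Z^0.
  monomial 3·x^1·y^0 ↦ 3·X^1·Y^0·Z^1.
  monomial -1·x^0·y^0 ↦ -1·X^0·Y^0·Z^2.
Collecting: F(X, Y, Z) = X**2 + 3*X*Y + 3*X*Z - Z**2.


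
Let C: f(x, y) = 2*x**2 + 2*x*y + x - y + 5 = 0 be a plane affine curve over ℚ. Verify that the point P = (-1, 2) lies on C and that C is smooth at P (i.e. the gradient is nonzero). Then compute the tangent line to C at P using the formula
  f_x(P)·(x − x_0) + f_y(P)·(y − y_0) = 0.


Tangent line at P: x - 3*y + 7 = 0.

Step 1: f(-1, 2) = 0, so P lies on C.
Step 2: partial derivatives
  f_x(x, y) = 4*x + 2*y + 1, f_y(x, y) = 2*x - 1.
  f_x(P) = 1, f_y(P) = -3 (gradient nonzero, so P is smooth).
Step 3: tangent line at P: 1·(x − -1) + -3·(y − 2) = 0.
Expanding: x - 3*y + 7 = 0.


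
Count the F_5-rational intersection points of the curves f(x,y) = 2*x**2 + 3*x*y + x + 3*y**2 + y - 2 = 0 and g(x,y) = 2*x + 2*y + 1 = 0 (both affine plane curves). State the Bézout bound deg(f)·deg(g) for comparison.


Common zeros: {(4, 3)}; count = 1; Bézout bound = 2.

deg(f) = 2, deg(g) = 1, so Bézout bound = 2.
Scan x ∈ F_5. For each x, list the y ∈ F_5 with f(x, y) ≡ 0 and those with g(x, y) ≡ 0 (mod 5); the common zeros in that column are the intersection.
  x = 0: f ≡ 0 at y ∈ {4}; g ≡ 0 at y ∈ {2}; common: ∅.
  x = 1: f ≡ 0 at y ∈ {3, 4}; g ≡ 0 at y ∈ {1}; common: ∅.
  x = 2: f ≡ 0 at y ∈ ∅; g ≡ 0 at y ∈ {0}; common: ∅.
  x = 3: f ≡ 0 at y ∈ ∅; g ≡ 0 at y ∈ {4}; common: ∅.
  x = 4: f ≡ 0 at y ∈ {1, 3}; g ≡ 0 at y ∈ {3}; common: {3}.
Collecting: common zeros = {(4, 3)}, so the count is 1.
Comparison with the Bézout bound: 1 ≤ 2 = deg(f)·deg(g), as expected for curves with no common component (the affine F_5-count falls short of the bound because intersections may lie at infinity, over extension fields, or carry multiplicity).


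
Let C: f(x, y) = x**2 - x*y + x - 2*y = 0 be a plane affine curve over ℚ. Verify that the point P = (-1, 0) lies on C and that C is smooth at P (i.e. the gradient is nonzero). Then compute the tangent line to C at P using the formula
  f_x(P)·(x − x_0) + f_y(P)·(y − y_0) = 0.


Tangent line at P: -x - y - 1 = 0.

Step 1: f(-1, 0) = 0, so P lies on C.
Step 2: partial derivatives
  f_x(x, y) = 2*x - y + 1, f_y(x, y) = -x - 2.
  f_x(P) = -1, f_y(P) = -1 (gradient nonzero, so P is smooth).
Step 3: tangent line at P: -1·(x − -1) + -1·(y − 0) = 0.
Expanding: -x - y - 1 = 0.


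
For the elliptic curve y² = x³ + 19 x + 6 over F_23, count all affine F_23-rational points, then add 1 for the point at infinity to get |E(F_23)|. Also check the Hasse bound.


Affine points = {(0, 11), (0, 12), (1, 7), (1, 16), (2, 11), (2, 12), (4, 10), (4, 13), (8, 7), (8, 16), (9, 3), (9, 20), (10, 0), (13, 9), (13, 14), (14, 7), (14, 16), (15, 3), (15, 20), (16, 6), (16, 17), (18, 4), (18, 19), (19, 2), (19, 21), (21, 11), (21, 12), (22, 3), (22, 20)}; affine count = 29; |E(F_23)| = 30.

Discriminant check: Δ ∝ 4a³ + 27b² = 4·19³ + 27·6² = 4·6859 + 27·36 ≡ 3 (mod 23). Nonzero ⇒ E is nonsingular.
For each x ∈ F_23, compute rhs = x³ + 19·x + 6 mod 23, then count y ∈ F_23 with y² ≡ rhs.
  x = 0: rhs = 6, matching y values: 11, 12 (2 points).
  x = 1: rhs = 3, matching y values: 7, 16 (2 points).
  x = 2: rhs = 6, matching y values: 11, 12 (2 points).
  x = 3: rhs = 21, matching y values: none (0 points).
  x = 4: rhs = 8, matching y values: 10, 13 (2 points).
  x = 5: rhs = 19, matching y values: none (0 points).
  x = 6: rhs = 14, matching y values: none (0 points).
  x = 7: rhs = 22, matching y values: none (0 points).
  x = 8: rhs = 3, matching y values: 7, 16 (2 points).
  x = 9: rhs = 9, matching y values: 3, 20 (2 points).
  x = 10: rhs = 0, matching y values: 0 (1 points).
  x = 11: rhs = 5, matching y values: none (0 points).
  x = 12: rhs = 7, matching y values: none (0 points).
  x = 13: rhs = 12, matching y values: 9, 14 (2 points).
  x = 14: rhs = 3, matching y values: 7, 16 (2 points).
  x = 15: rhs = 9, matching y values: 3, 20 (2 points).
  x = 16: rhs = 13, matching y values: 6, 17 (2 points).
  x = 17: rhs = 21, matching y values: none (0 points).
  x = 18: rhs = 16, matching y values: 4, 19 (2 points).
  x = 19: rhs = 4, matching y values: 2, 21 (2 points).
  x = 20: rhs = 14, matching y values: none (0 points).
  x = 21: rhs = 6, matching y values: 11, 12 (2 points).
  x = 22: rhs = 9, matching y values: 3, 20 (2 points).
Total affine count: 29.
Full point count |E(F_23)| = 29 + 1 = 30.
Hasse bound: |30 − (23+1)| = |6| = 6 ≤ 2√23 ≈ 9.5917 ✓.


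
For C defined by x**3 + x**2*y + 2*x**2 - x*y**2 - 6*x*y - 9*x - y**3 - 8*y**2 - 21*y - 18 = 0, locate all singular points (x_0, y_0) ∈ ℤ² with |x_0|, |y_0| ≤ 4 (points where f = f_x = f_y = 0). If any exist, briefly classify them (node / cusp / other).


Singular points: {(0, -3)}; classification: node.

Compute partial derivatives:
  f_x = 3*x**2 + 2*x*y + 4*x - y**2 - 6*y - 9.
  f_y = x**2 - 2*x*y - 6*x - 3*y**2 - 16*y - 21.
Scan x_0 ∈ {−4, ..., 4}. For each x_0, f_y(x_0, y) is a polynomial in y; find its integer roots y ∈ {−4, ..., 4}, then test f_x and f at those candidates.
  x = -4: f_y(-4, y) = -3*y**2 - 8*y + 19; no integer root y with |y| ≤ 4.
  x = -3: f_y(-3, y) = -3*y**2 - 10*y + 6; no integer root y with |y| ≤ 4.
  x = -2: f_y(-2, y) = -3*y**2 - 12*y - 5; no integer root y with |y| ≤ 4.
  x = -1: f_y(-1, y) = -3*y**2 - 14*y - 14; no integer root y with |y| ≤ 4.
  x = 0: f_y(0, y) = -3*y**2 - 16*y - 21; vanishes at y ∈ {-3}. (0, -3): f_x = 0, f = 0 — SINGULAR.
  x = 1: f_y(1, y) = -3*y**2 - 18*y - 26; no integer root y with |y| ≤ 4.
  x = 2: f_y(2, y) = -3*y**2 - 20*y - 29; no integer root y with |y| ≤ 4.
  x = 3: f_y(3, y) = -3*y**2 - 22*y - 30; no integer root y with |y| ≤ 4.
  x = 4: f_y(4, y) = -3*y**2 - 24*y - 29; no integer root y with |y| ≤ 4.
Only singular point on the grid: (0, -3).
Classify: substitute x = 0 + u, y = -3 + v and expand: f = u**3 + u**2*v - u**2 - u*v**2 - v**3 + v**2.
No constant or linear terms (consistent with a singular point). Quadratic part: -u**2 + v**2. Cubic part: u**3 + u**2*v - u*v**2 - v**3.
The quadratic part v**2 - u**2 = (v − u)(v + u) splits into two distinct linear factors, so there are two distinct tangent lines y − -3 = ±(x − 0) — this is a node (ordinary double point).
Classification: node.


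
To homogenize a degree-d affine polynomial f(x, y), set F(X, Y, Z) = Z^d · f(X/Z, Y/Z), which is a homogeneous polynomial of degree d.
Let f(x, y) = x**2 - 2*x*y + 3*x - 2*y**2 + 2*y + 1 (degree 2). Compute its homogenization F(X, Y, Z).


F(X, Y, Z) = X**2 - 2*X*Y + 3*X*Z - 2*Y**2 + 2*Y*Z + Z**2

deg(f) = 2.
Substitute x = X/Z, y = Y/Z into f, then multiply by Z^2.
  monomial 1·x^2·y^0 ↦ 1·X^2·Y^0·Z^0.
  monomial -2·x^1·y^1 ↦ -2·X^1·Y^1·Z^0.
  monomial 3·x^1·y^0 ↦ 3·X^1·Y^0·Z^1.
  monomial -2·x^0·y^2 ↦ -2·X^0·Y^2·Z^0.
  monomial 2·x^0·y^1 ↦ 2·X^0·Y^1·Z^1.
  monomial 1·x^0·y^0 ↦ 1·X^0·Y^0·Z^2.
Collecting: F(X, Y, Z) = X**2 - 2*X*Y + 3*X*Z - 2*Y**2 + 2*Y*Z + Z**2.


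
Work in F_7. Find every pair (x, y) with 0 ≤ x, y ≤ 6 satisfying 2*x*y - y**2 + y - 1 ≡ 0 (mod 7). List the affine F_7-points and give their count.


Affine F_7-points: {(0, 3), (0, 5), (2, 6), (4, 1), (6, 2), (6, 4)}; count = 6.

For each of the 49 pairs (x, y) ∈ F_7², evaluate f(x, y) mod 7. Record the zeros.
  x = 0: [0↦6, 1↦6, 2↦4, 3↦0, 4↦1, 5↦0, 6↦4]  zeros at y ∈ {3, 5}
  x = 1: [0↦6, 1↦1, 2↦1, 3↦6, 4↦2, 5↦3, 6↦2]  zeros at y ∈ ∅
  x = 2: [0↦6, 1↦3, 2↦5, 3↦5, 4↦3, 5↦6, 6↦0]  zeros at y ∈ {6}
  x = 3: [0↦6, 1↦5, 2↦2, 3↦4, 4↦4, 5↦2, 6↦5]  zeros at y ∈ ∅
  x = 4: [0↦6, 1↦0, 2↦6, 3↦3, 4↦5, 5↦5, 6↦3]  zeros at y ∈ {1}
  x = 5: [0↦6, 1↦2, 2↦3, 3↦2, 4↦6, 5↦1, 6↦1]  zeros at y ∈ ∅
  x = 6: [0↦6, 1↦4, 2↦0, 3↦1, 4↦0, 5↦4, 6↦6]  zeros at y ∈ {2, 4}
Collecting zeros: affine points = {(0, 3), (0, 5), (2, 6), (4, 1), (6, 2), (6, 4)}.
Total count |C(F_7)_aff| = 6.


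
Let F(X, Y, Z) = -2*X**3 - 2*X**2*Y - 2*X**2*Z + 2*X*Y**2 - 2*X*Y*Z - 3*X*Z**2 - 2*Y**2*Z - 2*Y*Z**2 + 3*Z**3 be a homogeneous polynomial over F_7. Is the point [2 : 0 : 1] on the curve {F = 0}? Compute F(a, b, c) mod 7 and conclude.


F(2,0,1) ≡ 1 (mod 7); P is NOT on the curve.

Evaluate F(2, 0, 1) term-by-term (mod 7).
  -2*X**3 ↦ -2·8·1·1 = -16
  -2*X**2*Y ↦ -2·4·0·1 = 0
  -2*X**2*Z ↦ -2·4·1·1 = -8
  2*X*Y**2 ↦ 2·2·0·1 = 0
  -2*X*Y*Z ↦ -2·2·0·1 = 0
  -3*X*Z**2 ↦ -3·2·1·1 = -6
  -2*Y**2*Z ↦ -2·1·0·1 = 0
  -2*Y*Z**2 ↦ -2·1·0·1 = 0
  3*Z**3 ↦ 3·1·1·1 = 3
Sum: F(2, 0, 1) = (-16) + (0) + (-8) + (0) + (0) + (-6) + (0) + (0) + (3) = -27.
Reducing mod 7: -27 ≡ 1 (mod 7).
Since F(a, b, c) ≡ 1 ≠ 0 (mod 7), P does NOT lie on the curve.


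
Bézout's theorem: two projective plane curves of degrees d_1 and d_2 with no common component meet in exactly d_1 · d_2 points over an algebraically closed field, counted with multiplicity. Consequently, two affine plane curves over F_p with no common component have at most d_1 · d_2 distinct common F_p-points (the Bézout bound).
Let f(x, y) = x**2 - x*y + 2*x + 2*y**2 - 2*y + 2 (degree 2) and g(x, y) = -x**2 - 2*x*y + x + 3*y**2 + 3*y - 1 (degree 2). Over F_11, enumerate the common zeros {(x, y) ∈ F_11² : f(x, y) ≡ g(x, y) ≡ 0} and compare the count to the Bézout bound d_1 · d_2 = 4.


Common zeros: {(4, 2)}; count = 1; Bézout bound = 4.

deg(f) = 2, deg(g) = 2, so Bézout bound = 4.
Scan x ∈ F_11. For each x, list the y ∈ F_11 with f(x, y) ≡ 0 and those with g(x, y) ≡ 0 (mod 11); the common zeros in that column are the intersection.
  x = 0: f ≡ 0 at y ∈ ∅; g ≡ 0 at y ∈ ∅; common: ∅.
  x = 1: f ≡ 0 at y ∈ ∅; g ≡ 0 at y ∈ ∅; common: ∅.
  x = 2: f ≡ 0 at y ∈ ∅; g ≡ 0 at y ∈ {6, 9}; common: ∅.
  x = 3: f ≡ 0 at y ∈ ∅; g ≡ 0 at y ∈ {3, 9}; common: ∅.
  x = 4: f ≡ 0 at y ∈ {1, 2}; g ≡ 0 at y ∈ {2, 7}; common: {2}.
  x = 5: f ≡ 0 at y ∈ ∅; g ≡ 0 at y ∈ {7, 10}; common: ∅.
  x = 6: f ≡ 0 at y ∈ {1, 3}; g ≡ 0 at y ∈ ∅; common: ∅.
  x = 7: f ≡ 0 at y ∈ {2, 8}; g ≡ 0 at y ∈ ∅; common: ∅.
  x = 8: f ≡ 0 at y ∈ {7, 9}; g ≡ 0 at y ∈ ∅; common: ∅.
  x = 9: f ≡ 0 at y ∈ ∅; g ≡ 0 at y ∈ {6, 10}; common: ∅.
  x = 10: f ≡ 0 at y ∈ {8, 9}; g ≡ 0 at y ∈ ∅; common: ∅.
Collecting: common zeros = {(4, 2)}, so the count is 1.
Comparison with the Bézout bound: 1 ≤ 4 = deg(f)·deg(g), as expected for curves with no common component (the affine F_11-count falls short of the bound because intersections may lie at infinity, over extension fields, or carry multiplicity).


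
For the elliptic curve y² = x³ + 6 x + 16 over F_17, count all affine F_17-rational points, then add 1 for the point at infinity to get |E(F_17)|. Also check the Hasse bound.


Affine points = {(0, 4), (0, 13), (2, 6), (2, 11), (4, 6), (4, 11), (5, 1), (5, 16), (6, 8), (6, 9), (8, 7), (8, 10), (9, 0), (11, 6), (11, 11), (13, 8), (13, 9), (15, 8), (15, 9), (16, 3), (16, 14)}; affine count = 21; |E(F_17)| = 22.

Discriminant check: Δ ∝ 4a³ + 27b² = 4·6³ + 27·16² = 4·216 + 27·256 ≡ 7 (mod 17). Nonzero ⇒ E is nonsingular.
For each x ∈ F_17, compute rhs = x³ + 6·x + 16 mod 17, then count y ∈ F_17 with y² ≡ rhs.
  x = 0: rhs = 16, matching y values: 4, 13 (2 points).
  x = 1: rhs = 6, matching y values: none (0 points).
  x = 2: rhs = 2, matching y values: 6, 11 (2 points).
  x = 3: rhs = 10, matching y values: none (0 points).
  x = 4: rhs = 2, matching y values: 6, 11 (2 points).
  x = 5: rhs = 1, matching y values: 1, 16 (2 points).
  x = 6: rhs = 13, matching y values: 8, 9 (2 points).
  x = 7: rhs = 10, matching y values: none (0 points).
  x = 8: rhs = 15, matching y values: 7, 10 (2 points).
  x = 9: rhs = 0, matching y values: 0 (1 points).
  x = 10: rhs = 5, matching y values: none (0 points).
  x = 11: rhs = 2, matching y values: 6, 11 (2 points).
  x = 12: rhs = 14, matching y values: none (0 points).
  x = 13: rhs = 13, matching y values: 8, 9 (2 points).
  x = 14: rhs = 5, matching y values: none (0 points).
  x = 15: rhs = 13, matching y values: 8, 9 (2 points).
  x = 16: rhs = 9, matching y values: 3, 14 (2 points).
Total affine count: 21.
Full point count |E(F_17)| = 21 + 1 = 22.
Hasse bound: |22 − (17+1)| = |4| = 4 ≤ 2√17 ≈ 8.2462 ✓.


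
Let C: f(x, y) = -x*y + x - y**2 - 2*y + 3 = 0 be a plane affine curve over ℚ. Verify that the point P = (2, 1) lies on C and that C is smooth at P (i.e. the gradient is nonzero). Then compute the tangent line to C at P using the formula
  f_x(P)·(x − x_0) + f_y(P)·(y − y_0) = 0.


Tangent line at P: 6 - 6*y = 0.

Step 1: f(2, 1) = 0, so P lies on C.
Step 2: partial derivatives
  f_x(x, y) = 1 - y, f_y(x, y) = -x - 2*y - 2.
  f_x(P) = 0, f_y(P) = -6 (gradient nonzero, so P is smooth).
Step 3: tangent line at P: 0·(x − 2) + -6·(y − 1) = 0.
Expanding: 6 - 6*y = 0.


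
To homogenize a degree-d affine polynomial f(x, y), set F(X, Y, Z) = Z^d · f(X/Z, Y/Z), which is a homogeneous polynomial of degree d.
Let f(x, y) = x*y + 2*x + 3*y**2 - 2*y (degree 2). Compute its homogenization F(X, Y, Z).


F(X, Y, Z) = X*Y + 2*X*Z + 3*Y**2 - 2*Y*Z

deg(f) = 2.
Substitute x = X/Z, y = Y/Z into f, then multiply by Z^2.
  monomial 1·x^1·y^1 ↦ 1·X^1·Y^1·Z^0.
  monomial 2·x^1·y^0 ↦ 2·X^1·Y^0·Z^1.
  monomial 3·x^0·y^2 ↦ 3·X^0·Y^2·Z^0.
  monomial -2·x^0·y^1 ↦ -2·X^0·Y^1·Z^1.
Collecting: F(X, Y, Z) = X*Y + 2*X*Z + 3*Y**2 - 2*Y*Z.


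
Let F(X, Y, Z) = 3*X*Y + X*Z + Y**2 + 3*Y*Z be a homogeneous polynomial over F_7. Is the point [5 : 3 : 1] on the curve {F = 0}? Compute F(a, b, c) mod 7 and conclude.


F(5,3,1) ≡ 5 (mod 7); P is NOT on the curve.

Evaluate F(5, 3, 1) term-by-term (mod 7).
  3*X*Y ↦ 3·5·3·1 = 45
  X*Z ↦ 1·5·1·1 = 5
  Y**2 ↦ 1·1·9·1 = 9
  3*Y*Z ↦ 3·1·3·1 = 9
Sum: F(5, 3, 1) = (45) + (5) + (9) + (9) = 68.
Reducing mod 7: 68 ≡ 5 (mod 7).
Since F(a, b, c) ≡ 5 ≠ 0 (mod 7), P does NOT lie on the curve.


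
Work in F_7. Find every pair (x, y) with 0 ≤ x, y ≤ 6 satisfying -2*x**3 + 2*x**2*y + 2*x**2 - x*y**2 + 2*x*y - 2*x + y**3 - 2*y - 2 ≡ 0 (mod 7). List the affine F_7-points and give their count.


Affine F_7-points: {(2, 0), (3, 6), (5, 3)}; count = 3.

For each of the 49 pairs (x, y) ∈ F_7², evaluate f(x, y) mod 7. Record the zeros.
  x = 0: [0↦5, 1↦4, 2↦2, 3↦5, 4↦5, 5↦1, 6↦6]  zeros at y ∈ ∅
  x = 1: [0↦3, 1↦5, 2↦4, 3↦6, 4↦3, 5↦1, 6↦6]  zeros at y ∈ ∅
  x = 2: [0↦0, 1↦2, 2↦6, 3↦4, 4↦2, 5↦6, 6↦1]  zeros at y ∈ {0}
  x = 3: [0↦5, 1↦4, 2↦3, 3↦1, 4↦4, 5↦4, 6↦0]  zeros at y ∈ {6}
  x = 4: [0↦6, 1↦6, 2↦4, 3↦6, 4↦4, 5↦4, 6↦5]  zeros at y ∈ ∅
  x = 5: [0↦5, 1↦3, 2↦4, 3↦0, 4↦4, 5↦1, 6↦4]  zeros at y ∈ {3}
  x = 6: [0↦4, 1↦4, 2↦5, 3↦6, 4↦6, 5↦4, 6↦6]  zeros at y ∈ ∅
Collecting zeros: affine points = {(2, 0), (3, 6), (5, 3)}.
Total count |C(F_7)_aff| = 3.


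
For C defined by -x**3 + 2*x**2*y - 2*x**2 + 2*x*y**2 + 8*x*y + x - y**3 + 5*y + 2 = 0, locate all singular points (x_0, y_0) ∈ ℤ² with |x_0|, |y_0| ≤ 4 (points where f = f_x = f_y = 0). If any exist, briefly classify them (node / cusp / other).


Singular points: {(-1, -1)}; classification: node.

Compute partial derivatives:
  f_x = -3*x**2 + 4*x*y - 4*x + 2*y**2 + 8*y + 1.
  f_y = 2*x**2 + 4*x*y + 8*x - 3*y**2 + 5.
Scan x_0 ∈ {−4, ..., 4}. For each x_0, f_y(x_0, y) is a polynomial in y; find its integer roots y ∈ {−4, ..., 4}, then test f_x and f at those candidates.
  x = -4: f_y(-4, y) = -3*y**2 - 16*y + 5; no integer root y with |y| ≤ 4.
  x = -3: f_y(-3, y) = -3*y**2 - 12*y - 1; no integer root y with |y| ≤ 4.
  x = -2: f_y(-2, y) = -3*y**2 - 8*y - 3; no integer root y with |y| ≤ 4.
  x = -1: f_y(-1, y) = -3*y**2 - 4*y - 1; vanishes at y ∈ {-1}. (-1, -1): f_x = 0, f = 0 — SINGULAR.
  x = 0: f_y(0, y) = 5 - 3*y**2; no integer root y with |y| ≤ 4.
  x = 1: f_y(1, y) = -3*y**2 + 4*y + 15; vanishes at y ∈ {3}. (1, 3): f_x = 48 ≠ 0.
  x = 2: f_y(2, y) = -3*y**2 + 8*y + 29; no integer root y with |y| ≤ 4.
  x = 3: f_y(3, y) = -3*y**2 + 12*y + 47; no integer root y with |y| ≤ 4.
  x = 4: f_y(4, y) = -3*y**2 + 16*y + 69; no integer root y with |y| ≤ 4.
Only singular point on the grid: (-1, -1).
Classify: substitute x = -1 + u, y = -1 + v and expand: f = -u**3 + 2*u**2*v - u**2 + 2*u*v**2 - v**3 + v**2.
No constant or linear terms (consistent with a singular point). Quadratic part: -u**2 + v**2. Cubic part: -u**3 + 2*u**2*v + 2*u*v**2 - v**3.
The quadratic part v**2 - u**2 = (v − u)(v + u) splits into two distinct linear factors, so there are two distinct tangent lines y − -1 = ±(x − -1) — this is a node (ordinary double point).
Classification: node.
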